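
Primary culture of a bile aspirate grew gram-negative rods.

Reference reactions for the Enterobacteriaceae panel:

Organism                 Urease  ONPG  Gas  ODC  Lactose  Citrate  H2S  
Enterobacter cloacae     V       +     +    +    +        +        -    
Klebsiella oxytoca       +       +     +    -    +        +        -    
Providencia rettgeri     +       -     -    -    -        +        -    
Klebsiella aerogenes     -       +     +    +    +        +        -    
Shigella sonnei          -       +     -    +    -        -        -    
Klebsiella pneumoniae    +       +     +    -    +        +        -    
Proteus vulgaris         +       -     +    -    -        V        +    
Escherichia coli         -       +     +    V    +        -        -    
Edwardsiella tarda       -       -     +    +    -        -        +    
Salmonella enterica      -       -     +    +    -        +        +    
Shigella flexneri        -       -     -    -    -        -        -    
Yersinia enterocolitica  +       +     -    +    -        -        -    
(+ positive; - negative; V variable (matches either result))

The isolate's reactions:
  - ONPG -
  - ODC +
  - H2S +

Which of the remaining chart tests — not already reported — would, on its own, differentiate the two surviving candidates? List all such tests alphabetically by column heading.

ONPG -: excludes 7 organisms — 5 left.
ODC +: excludes Providencia rettgeri, Proteus vulgaris, Shigella flexneri — 2 left.
H2S +: all 2 remaining candidates are consistent.
Two candidates remain: Edwardsiella tarda and Salmonella enterica.
  Urease: - vs - — same for both, does not separate.
  Gas: + vs + — same for both, does not separate.
  Lactose: - vs - — same for both, does not separate.
  Citrate: Edwardsiella tarda -, Salmonella enterica + — discriminates.

Citrate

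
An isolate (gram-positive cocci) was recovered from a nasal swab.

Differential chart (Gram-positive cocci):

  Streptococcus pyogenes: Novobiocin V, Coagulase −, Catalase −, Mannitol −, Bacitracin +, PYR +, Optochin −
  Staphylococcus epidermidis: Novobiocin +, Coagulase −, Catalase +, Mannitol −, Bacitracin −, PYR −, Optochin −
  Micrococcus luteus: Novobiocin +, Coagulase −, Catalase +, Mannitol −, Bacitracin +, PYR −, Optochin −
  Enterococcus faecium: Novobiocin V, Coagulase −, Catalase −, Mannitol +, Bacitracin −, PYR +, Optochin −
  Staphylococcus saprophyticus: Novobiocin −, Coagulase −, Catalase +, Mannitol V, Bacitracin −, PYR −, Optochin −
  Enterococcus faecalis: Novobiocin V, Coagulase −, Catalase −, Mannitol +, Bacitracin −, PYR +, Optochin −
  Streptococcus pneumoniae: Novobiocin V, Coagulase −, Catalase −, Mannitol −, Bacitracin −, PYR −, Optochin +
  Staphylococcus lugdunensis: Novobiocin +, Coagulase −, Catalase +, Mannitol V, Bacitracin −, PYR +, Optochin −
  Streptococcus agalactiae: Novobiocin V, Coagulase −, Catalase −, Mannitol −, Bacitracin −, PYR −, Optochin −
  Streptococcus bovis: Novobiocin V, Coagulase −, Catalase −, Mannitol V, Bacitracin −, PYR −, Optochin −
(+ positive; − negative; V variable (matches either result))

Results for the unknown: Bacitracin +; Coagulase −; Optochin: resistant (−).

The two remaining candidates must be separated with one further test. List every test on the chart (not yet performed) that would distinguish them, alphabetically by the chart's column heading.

Catalase, PYR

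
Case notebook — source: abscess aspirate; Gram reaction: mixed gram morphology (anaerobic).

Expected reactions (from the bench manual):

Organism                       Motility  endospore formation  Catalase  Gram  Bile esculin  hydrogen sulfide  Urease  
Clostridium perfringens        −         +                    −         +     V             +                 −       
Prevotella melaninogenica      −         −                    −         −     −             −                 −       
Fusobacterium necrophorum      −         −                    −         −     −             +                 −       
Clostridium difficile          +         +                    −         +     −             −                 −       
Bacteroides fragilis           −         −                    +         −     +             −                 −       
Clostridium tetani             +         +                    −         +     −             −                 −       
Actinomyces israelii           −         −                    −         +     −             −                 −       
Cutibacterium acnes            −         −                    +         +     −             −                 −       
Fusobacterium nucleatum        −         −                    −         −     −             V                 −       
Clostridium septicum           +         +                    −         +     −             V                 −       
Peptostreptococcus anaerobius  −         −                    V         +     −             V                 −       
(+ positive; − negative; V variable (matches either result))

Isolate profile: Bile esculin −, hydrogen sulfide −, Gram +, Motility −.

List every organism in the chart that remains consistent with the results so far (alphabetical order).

Bile esculin −: excludes Bacteroides fragilis — 10 left.
hydrogen sulfide −: excludes Clostridium perfringens, Fusobacterium necrophorum — 8 left.
Motility −: excludes Clostridium difficile, Clostridium tetani, Clostridium septicum — 5 left.
Gram +: excludes Prevotella melaninogenica, Fusobacterium nucleatum — 3 left.

Actinomyces israelii, Cutibacterium acnes, Peptostreptococcus anaerobius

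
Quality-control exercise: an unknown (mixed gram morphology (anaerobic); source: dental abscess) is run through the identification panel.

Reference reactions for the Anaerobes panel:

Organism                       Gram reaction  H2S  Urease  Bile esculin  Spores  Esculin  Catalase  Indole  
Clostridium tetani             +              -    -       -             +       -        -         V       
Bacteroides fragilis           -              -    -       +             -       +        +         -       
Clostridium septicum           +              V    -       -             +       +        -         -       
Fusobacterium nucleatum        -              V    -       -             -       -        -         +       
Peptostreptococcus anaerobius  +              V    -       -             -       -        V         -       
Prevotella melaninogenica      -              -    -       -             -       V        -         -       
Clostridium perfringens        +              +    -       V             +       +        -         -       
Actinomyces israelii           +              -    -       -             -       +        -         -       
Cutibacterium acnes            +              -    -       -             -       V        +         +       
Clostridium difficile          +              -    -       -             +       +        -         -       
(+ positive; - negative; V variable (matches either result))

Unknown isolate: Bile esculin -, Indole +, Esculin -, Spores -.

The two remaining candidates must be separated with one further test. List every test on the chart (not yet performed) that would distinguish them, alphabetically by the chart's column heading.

Esculin -: excludes 5 organisms — 5 left.
Bile esculin -: all 5 remaining candidates are consistent.
Indole +: excludes Peptostreptococcus anaerobius, Prevotella melaninogenica — 3 left.
Spores -: excludes Clostridium tetani — 2 left.
Two candidates remain: Cutibacterium acnes and Fusobacterium nucleatum.
  Gram reaction: Cutibacterium acnes +, Fusobacterium nucleatum - — discriminates.
  H2S: - vs V — variable for at least one, does not separate.
  Urease: - vs - — same for both, does not separate.
  Catalase: Cutibacterium acnes +, Fusobacterium nucleatum - — discriminates.

Catalase, Gram reaction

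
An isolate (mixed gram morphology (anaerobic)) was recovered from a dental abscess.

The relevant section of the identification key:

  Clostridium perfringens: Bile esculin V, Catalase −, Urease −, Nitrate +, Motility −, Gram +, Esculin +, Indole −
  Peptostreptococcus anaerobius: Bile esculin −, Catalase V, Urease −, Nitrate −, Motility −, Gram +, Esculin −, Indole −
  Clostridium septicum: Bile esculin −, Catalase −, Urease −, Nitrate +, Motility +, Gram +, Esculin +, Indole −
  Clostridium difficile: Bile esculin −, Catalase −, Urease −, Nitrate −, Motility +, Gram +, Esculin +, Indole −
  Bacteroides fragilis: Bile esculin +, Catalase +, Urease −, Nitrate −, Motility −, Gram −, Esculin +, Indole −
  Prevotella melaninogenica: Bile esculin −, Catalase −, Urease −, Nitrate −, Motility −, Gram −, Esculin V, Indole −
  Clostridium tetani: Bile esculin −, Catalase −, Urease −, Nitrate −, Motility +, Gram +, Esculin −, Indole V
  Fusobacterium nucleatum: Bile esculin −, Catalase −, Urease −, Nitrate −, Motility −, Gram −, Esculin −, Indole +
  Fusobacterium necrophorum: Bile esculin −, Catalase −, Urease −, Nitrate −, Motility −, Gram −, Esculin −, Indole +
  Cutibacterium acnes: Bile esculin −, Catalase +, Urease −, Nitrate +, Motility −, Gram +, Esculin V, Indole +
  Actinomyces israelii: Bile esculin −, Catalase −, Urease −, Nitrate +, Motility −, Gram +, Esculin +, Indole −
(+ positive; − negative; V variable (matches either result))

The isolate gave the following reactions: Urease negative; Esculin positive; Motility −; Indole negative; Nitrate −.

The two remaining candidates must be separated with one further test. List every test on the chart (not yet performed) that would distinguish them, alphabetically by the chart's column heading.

Bile esculin, Catalase

Esculin +: excludes Peptostreptococcus anaerobius, Clostridium tetani, Fusobacterium nucleatum, Fusobacterium necrophorum — 7 left.
Nitrate −: excludes Clostridium perfringens, Clostridium septicum, Cutibacterium acnes, Actinomyces israelii — 3 left.
Indole −: all 3 remaining candidates are consistent.
Urease −: all 3 remaining candidates are consistent.
Motility −: excludes Clostridium difficile — 2 left.
Two candidates remain: Bacteroides fragilis and Prevotella melaninogenica.
  Bile esculin: Bacteroides fragilis +, Prevotella melaninogenica − — discriminates.
  Catalase: Bacteroides fragilis +, Prevotella melaninogenica − — discriminates.
  Gram: − vs − — same for both, does not separate.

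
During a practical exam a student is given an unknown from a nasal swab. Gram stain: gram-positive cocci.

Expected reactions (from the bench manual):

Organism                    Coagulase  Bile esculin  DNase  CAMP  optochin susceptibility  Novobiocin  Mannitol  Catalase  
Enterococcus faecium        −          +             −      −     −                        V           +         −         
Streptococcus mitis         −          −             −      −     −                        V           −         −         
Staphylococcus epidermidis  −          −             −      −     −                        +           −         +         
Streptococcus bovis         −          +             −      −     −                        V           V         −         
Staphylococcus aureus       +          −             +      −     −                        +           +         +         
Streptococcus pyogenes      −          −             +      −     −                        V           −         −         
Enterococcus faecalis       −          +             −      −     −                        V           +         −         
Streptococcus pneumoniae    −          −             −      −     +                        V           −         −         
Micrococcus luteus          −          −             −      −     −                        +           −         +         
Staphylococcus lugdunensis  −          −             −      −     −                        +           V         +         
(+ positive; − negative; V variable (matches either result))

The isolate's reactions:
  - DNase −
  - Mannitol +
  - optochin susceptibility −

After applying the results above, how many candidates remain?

DNase −: excludes Staphylococcus aureus, Streptococcus pyogenes — 8 left.
Mannitol +: excludes Streptococcus mitis, Staphylococcus epidermidis, Streptococcus pneumoniae, Micrococcus luteus — 4 left.
optochin susceptibility −: all 4 remaining candidates are consistent.
Still consistent: Enterococcus faecalis, Enterococcus faecium, Staphylococcus lugdunensis, Streptococcus bovis.

4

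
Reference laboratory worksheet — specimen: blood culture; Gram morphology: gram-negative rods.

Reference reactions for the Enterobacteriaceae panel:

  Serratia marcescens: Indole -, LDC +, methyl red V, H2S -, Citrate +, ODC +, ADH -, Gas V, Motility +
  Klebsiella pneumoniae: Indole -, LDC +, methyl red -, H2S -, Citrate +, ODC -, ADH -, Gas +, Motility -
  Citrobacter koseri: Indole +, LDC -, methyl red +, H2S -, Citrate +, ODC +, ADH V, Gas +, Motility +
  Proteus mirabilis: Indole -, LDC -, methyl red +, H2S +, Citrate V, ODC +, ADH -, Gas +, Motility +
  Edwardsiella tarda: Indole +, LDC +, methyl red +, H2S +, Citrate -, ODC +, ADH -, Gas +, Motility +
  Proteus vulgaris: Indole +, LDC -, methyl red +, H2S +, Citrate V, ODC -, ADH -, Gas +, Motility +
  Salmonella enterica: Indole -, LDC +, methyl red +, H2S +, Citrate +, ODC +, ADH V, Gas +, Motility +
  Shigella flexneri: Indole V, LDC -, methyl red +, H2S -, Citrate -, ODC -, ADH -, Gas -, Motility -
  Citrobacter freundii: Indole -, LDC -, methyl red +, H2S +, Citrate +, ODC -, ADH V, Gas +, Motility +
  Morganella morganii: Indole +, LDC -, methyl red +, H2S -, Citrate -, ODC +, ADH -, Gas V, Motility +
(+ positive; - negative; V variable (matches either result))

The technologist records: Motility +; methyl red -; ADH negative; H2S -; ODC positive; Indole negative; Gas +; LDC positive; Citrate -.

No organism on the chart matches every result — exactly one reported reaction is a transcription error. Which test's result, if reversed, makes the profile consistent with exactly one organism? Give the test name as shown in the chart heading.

As reported, no row in the chart matches all 9 reactions.
Reversing Gas → still no organism matches.
Reversing Motility → still no organism matches.
Reversing H2S → still no organism matches.
Reversing LDC → still no organism matches.
Reversing Citrate (to +) → unique match: Serratia marcescens.
Reversing ADH → still no organism matches.
Reversing methyl red → still no organism matches.
Reversing ODC → still no organism matches.
Reversing Indole → still no organism matches.

Citrate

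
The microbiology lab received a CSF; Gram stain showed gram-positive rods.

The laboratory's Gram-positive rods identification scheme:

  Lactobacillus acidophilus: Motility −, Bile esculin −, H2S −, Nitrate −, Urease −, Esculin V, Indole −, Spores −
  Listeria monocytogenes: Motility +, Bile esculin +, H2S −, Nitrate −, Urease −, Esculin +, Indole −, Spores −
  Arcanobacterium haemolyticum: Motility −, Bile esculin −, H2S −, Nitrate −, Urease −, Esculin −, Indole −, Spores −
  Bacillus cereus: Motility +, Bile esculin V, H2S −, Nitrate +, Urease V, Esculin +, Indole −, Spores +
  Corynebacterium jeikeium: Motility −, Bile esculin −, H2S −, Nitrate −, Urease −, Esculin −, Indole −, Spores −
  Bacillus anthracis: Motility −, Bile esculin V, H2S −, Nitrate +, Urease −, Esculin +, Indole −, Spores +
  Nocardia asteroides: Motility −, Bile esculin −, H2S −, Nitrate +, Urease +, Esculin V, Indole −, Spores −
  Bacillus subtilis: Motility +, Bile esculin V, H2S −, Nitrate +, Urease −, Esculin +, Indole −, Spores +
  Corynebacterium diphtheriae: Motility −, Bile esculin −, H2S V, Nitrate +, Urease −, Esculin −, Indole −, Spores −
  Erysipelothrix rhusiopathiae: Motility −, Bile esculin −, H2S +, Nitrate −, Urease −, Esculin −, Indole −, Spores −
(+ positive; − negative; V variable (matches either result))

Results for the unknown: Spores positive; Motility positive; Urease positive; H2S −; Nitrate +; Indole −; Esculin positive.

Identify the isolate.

Spores +: excludes 7 organisms — 3 left.
H2S −: all 3 remaining candidates are consistent.
Nitrate +: all 3 remaining candidates are consistent.
Indole −: all 3 remaining candidates are consistent.
Urease +: excludes Bacillus anthracis, Bacillus subtilis — 1 left.
Motility +: the one remaining candidate is consistent.
Esculin +: the one remaining candidate is consistent.

Bacillus cereus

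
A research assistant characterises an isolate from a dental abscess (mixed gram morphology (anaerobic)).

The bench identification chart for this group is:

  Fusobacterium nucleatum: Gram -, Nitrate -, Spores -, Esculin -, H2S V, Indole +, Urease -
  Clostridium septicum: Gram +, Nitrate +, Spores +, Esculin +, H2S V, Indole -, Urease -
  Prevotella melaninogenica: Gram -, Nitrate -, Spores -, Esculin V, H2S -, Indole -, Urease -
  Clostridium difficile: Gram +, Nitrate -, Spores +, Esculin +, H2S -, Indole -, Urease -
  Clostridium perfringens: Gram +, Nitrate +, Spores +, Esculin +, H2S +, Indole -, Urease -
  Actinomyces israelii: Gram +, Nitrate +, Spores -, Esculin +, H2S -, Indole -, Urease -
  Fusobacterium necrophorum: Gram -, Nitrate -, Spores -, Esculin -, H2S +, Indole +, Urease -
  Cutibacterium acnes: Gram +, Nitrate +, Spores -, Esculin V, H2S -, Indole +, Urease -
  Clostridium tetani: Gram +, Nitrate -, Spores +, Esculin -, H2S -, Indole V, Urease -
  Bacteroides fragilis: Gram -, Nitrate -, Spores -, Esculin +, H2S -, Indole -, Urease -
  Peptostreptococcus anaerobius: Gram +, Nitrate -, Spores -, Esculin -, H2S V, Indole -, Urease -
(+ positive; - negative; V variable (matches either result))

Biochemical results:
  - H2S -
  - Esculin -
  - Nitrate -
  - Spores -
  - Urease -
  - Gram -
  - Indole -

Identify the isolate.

Indole -: excludes Fusobacterium nucleatum, Fusobacterium necrophorum, Cutibacterium acnes — 8 left.
Spores -: excludes Clostridium septicum, Clostridium difficile, Clostridium perfringens, Clostridium tetani — 4 left.
Urease -: all 4 remaining candidates are consistent.
H2S -: all 4 remaining candidates are consistent.
Esculin -: excludes Actinomyces israelii, Bacteroides fragilis — 2 left.
Gram -: excludes Peptostreptococcus anaerobius — 1 left.
Nitrate -: the one remaining candidate is consistent.

Prevotella melaninogenica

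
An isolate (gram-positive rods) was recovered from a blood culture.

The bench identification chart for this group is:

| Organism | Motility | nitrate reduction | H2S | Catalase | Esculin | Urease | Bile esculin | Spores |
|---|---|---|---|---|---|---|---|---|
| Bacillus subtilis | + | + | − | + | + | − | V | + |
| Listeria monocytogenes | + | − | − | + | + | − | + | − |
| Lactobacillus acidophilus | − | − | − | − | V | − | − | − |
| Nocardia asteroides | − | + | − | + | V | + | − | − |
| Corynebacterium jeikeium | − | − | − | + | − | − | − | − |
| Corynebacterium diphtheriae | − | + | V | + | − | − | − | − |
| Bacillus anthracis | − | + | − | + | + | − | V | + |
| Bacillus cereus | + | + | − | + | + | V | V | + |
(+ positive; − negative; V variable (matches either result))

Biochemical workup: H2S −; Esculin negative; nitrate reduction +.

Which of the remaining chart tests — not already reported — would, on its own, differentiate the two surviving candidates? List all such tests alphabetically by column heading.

Urease

H2S −: all 8 remaining candidates are consistent.
Esculin −: excludes Bacillus subtilis, Listeria monocytogenes, Bacillus anthracis, Bacillus cereus — 4 left.
nitrate reduction +: excludes Lactobacillus acidophilus, Corynebacterium jeikeium — 2 left.
Two candidates remain: Corynebacterium diphtheriae and Nocardia asteroides.
  Motility: − vs − — same for both, does not separate.
  Catalase: + vs + — same for both, does not separate.
  Urease: Corynebacterium diphtheriae −, Nocardia asteroides + — discriminates.
  Bile esculin: − vs − — same for both, does not separate.
  Spores: − vs − — same for both, does not separate.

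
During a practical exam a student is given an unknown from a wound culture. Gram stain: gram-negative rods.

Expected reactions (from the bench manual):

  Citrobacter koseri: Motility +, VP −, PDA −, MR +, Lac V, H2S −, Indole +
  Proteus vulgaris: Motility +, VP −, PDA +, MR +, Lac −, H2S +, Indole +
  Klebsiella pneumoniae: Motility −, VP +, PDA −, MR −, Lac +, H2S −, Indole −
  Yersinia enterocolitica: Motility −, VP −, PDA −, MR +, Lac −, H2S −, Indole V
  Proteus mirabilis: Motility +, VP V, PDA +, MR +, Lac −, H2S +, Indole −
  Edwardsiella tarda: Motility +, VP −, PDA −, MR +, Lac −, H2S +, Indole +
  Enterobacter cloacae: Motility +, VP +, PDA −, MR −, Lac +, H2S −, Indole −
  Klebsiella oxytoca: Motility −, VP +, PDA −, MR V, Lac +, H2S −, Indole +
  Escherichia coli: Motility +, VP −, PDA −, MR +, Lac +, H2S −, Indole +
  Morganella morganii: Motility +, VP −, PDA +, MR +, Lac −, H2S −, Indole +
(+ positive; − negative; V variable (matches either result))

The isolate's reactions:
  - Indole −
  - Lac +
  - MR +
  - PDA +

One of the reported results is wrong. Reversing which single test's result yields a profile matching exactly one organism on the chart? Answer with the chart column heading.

As reported, no row in the chart matches all 4 reactions.
Reversing PDA → still no organism matches.
Reversing MR → still no organism matches.
Reversing Lac (to −) → unique match: Proteus mirabilis.
Reversing Indole → still no organism matches.

Lac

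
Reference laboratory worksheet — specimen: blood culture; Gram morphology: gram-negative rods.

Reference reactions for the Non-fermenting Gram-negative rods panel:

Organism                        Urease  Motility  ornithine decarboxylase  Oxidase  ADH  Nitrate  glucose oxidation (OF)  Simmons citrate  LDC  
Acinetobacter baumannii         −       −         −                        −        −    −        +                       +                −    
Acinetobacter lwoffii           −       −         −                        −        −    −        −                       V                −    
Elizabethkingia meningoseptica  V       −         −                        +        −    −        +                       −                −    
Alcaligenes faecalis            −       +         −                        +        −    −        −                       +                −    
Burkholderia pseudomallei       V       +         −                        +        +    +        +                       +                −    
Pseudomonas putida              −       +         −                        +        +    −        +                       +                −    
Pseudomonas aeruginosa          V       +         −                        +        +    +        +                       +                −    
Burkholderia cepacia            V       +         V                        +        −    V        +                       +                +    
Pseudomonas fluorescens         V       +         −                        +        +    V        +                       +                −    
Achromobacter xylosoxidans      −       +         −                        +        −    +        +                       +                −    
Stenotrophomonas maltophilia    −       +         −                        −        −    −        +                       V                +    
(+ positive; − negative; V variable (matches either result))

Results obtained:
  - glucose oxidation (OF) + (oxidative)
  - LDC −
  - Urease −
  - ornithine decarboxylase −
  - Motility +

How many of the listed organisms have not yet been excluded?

ornithine decarboxylase −: all 11 remaining candidates are consistent.
glucose oxidation (OF) +: excludes Acinetobacter lwoffii, Alcaligenes faecalis — 9 left.
Urease −: all 9 remaining candidates are consistent.
LDC −: excludes Burkholderia cepacia, Stenotrophomonas maltophilia — 7 left.
Motility +: excludes Acinetobacter baumannii, Elizabethkingia meningoseptica — 5 left.
Still consistent: Achromobacter xylosoxidans, Burkholderia pseudomallei, Pseudomonas aeruginosa, Pseudomonas fluorescens, Pseudomonas putida.

5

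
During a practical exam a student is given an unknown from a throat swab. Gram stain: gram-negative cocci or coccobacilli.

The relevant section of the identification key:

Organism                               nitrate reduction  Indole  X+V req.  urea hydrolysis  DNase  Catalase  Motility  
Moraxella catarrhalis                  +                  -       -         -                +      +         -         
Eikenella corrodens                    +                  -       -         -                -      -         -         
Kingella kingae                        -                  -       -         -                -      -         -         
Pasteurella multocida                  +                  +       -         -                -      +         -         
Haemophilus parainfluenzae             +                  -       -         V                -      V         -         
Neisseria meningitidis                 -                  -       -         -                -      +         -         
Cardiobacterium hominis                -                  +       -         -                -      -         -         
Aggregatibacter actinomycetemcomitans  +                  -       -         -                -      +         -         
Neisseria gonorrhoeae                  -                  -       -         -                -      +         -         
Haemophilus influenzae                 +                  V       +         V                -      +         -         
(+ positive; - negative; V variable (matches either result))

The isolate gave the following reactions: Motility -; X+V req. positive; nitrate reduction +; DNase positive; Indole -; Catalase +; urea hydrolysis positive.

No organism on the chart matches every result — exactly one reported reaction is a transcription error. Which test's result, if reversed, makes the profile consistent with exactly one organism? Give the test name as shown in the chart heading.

DNase

As reported, no row in the chart matches all 7 reactions.
Reversing Catalase → still no organism matches.
Reversing Motility → still no organism matches.
Reversing Indole → still no organism matches.
Reversing DNase (to -) → unique match: Haemophilus influenzae.
Reversing urea hydrolysis → still no organism matches.
Reversing nitrate reduction → still no organism matches.
Reversing X+V req. → still no organism matches.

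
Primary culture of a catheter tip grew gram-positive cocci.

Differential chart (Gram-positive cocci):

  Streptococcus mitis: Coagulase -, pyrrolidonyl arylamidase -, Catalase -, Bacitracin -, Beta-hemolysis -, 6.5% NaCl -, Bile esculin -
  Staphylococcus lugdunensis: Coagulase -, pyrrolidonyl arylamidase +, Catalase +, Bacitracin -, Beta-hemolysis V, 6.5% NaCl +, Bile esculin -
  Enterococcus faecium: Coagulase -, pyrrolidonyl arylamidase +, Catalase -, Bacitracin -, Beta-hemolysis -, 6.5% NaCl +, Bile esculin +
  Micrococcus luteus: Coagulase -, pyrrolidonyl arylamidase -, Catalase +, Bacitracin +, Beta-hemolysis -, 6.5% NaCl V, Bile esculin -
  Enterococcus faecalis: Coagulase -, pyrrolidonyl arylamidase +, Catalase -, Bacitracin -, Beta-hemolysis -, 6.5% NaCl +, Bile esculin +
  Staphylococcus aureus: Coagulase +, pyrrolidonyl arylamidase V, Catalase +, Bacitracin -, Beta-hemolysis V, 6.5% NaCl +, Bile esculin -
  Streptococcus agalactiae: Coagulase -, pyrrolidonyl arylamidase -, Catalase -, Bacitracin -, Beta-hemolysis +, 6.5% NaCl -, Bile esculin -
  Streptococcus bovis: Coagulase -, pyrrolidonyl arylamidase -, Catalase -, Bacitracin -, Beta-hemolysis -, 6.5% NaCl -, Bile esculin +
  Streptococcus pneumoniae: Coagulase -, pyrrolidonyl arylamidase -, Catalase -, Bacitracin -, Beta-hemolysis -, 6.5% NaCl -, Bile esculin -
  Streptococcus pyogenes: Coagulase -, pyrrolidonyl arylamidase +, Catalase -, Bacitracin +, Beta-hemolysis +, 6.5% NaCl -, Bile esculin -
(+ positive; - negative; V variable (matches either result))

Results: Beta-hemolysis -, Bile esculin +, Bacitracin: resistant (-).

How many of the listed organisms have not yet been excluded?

3

Bile esculin +: excludes 7 organisms — 3 left.
Beta-hemolysis -: all 3 remaining candidates are consistent.
Bacitracin -: all 3 remaining candidates are consistent.
Still consistent: Enterococcus faecalis, Enterococcus faecium, Streptococcus bovis.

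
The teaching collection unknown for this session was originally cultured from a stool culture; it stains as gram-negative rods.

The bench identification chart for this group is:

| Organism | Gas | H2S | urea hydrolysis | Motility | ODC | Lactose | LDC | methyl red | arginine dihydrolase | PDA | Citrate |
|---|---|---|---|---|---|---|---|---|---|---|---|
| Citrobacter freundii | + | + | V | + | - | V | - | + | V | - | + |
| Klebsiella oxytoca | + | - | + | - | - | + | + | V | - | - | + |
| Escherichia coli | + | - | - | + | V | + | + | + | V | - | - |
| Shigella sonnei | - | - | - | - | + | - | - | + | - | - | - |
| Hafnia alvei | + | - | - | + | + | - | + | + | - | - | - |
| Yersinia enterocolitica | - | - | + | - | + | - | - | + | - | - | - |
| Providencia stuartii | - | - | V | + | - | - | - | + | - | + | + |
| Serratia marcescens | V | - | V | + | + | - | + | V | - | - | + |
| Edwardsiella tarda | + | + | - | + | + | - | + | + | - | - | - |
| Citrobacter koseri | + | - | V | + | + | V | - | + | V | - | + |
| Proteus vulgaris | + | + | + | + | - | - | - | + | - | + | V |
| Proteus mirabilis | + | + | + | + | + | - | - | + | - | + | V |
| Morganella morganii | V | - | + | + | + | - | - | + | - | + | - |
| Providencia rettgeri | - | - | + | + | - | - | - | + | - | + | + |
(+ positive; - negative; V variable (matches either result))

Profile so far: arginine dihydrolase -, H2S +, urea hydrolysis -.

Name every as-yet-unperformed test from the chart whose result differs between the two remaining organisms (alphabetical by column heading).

H2S +: excludes 10 organisms — 4 left.
arginine dihydrolase -: all 4 remaining candidates are consistent.
urea hydrolysis -: excludes Proteus vulgaris, Proteus mirabilis — 2 left.
Two candidates remain: Citrobacter freundii and Edwardsiella tarda.
  Gas: + vs + — same for both, does not separate.
  Motility: + vs + — same for both, does not separate.
  ODC: Citrobacter freundii -, Edwardsiella tarda + — discriminates.
  Lactose: V vs - — variable for at least one, does not separate.
  LDC: Citrobacter freundii -, Edwardsiella tarda + — discriminates.
  methyl red: + vs + — same for both, does not separate.
  PDA: - vs - — same for both, does not separate.
  Citrate: Citrobacter freundii +, Edwardsiella tarda - — discriminates.

Citrate, LDC, ODC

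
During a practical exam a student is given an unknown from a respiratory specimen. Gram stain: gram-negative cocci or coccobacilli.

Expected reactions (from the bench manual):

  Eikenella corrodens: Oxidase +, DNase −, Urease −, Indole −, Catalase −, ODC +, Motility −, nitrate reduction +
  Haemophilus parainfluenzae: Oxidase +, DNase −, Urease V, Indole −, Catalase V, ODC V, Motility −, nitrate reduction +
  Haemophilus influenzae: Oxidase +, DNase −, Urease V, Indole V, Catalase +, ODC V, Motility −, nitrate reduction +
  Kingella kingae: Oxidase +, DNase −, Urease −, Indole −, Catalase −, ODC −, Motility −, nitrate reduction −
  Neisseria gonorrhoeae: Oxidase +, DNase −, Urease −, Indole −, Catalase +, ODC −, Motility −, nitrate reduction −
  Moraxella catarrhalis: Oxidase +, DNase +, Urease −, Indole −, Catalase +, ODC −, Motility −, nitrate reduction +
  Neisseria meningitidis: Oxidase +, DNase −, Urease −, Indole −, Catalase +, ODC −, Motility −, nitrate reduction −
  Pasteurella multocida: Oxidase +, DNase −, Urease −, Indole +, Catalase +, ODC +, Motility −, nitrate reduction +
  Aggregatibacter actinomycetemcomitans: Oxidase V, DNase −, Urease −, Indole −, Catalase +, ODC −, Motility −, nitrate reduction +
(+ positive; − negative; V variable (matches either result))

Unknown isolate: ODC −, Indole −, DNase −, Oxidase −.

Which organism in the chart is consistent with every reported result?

ODC −: excludes Eikenella corrodens, Pasteurella multocida — 7 left.
DNase −: excludes Moraxella catarrhalis — 6 left.
Indole −: all 6 remaining candidates are consistent.
Oxidase −: excludes 5 organisms — 1 left.

Aggregatibacter actinomycetemcomitans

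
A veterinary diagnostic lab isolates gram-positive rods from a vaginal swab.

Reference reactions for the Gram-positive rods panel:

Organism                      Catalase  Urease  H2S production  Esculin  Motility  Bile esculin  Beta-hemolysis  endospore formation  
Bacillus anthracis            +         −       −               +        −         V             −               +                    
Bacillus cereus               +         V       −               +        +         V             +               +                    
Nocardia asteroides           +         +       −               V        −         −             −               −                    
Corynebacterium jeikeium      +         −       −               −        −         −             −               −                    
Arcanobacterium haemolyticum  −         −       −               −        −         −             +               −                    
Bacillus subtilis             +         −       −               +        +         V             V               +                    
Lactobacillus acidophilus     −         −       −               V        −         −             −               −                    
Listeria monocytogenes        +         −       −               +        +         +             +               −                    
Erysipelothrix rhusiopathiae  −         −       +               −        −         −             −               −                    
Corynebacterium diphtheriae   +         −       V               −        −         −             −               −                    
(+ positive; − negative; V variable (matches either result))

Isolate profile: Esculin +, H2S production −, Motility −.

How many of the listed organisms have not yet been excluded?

3

Esculin +: excludes Corynebacterium jeikeium, Arcanobacterium haemolyticum, Erysipelothrix rhusiopathiae, Corynebacterium diphtheriae — 6 left.
Motility −: excludes Bacillus cereus, Bacillus subtilis, Listeria monocytogenes — 3 left.
H2S production −: all 3 remaining candidates are consistent.
Still consistent: Bacillus anthracis, Lactobacillus acidophilus, Nocardia asteroides.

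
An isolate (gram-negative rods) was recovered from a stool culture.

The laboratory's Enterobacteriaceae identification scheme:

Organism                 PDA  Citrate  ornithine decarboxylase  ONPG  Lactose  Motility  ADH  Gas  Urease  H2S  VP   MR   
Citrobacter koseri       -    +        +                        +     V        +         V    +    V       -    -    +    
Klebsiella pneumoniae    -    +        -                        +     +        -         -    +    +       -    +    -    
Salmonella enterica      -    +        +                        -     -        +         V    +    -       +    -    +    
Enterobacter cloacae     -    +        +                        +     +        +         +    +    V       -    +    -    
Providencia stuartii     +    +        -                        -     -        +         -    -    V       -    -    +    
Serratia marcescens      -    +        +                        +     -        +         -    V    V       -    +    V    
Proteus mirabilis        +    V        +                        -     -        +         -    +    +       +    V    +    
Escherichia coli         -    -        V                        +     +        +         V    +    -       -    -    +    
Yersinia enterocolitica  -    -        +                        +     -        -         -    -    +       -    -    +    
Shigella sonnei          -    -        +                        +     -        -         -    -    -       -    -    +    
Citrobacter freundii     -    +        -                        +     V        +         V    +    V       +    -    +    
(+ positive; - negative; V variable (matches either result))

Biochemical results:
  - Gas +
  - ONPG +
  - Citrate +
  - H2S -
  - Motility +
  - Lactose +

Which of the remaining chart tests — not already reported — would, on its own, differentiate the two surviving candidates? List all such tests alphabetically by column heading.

H2S -: excludes Salmonella enterica, Proteus mirabilis, Citrobacter freundii — 8 left.
Citrate +: excludes Escherichia coli, Yersinia enterocolitica, Shigella sonnei — 5 left.
Lactose +: excludes Providencia stuartii, Serratia marcescens — 3 left.
Gas +: all 3 remaining candidates are consistent.
ONPG +: all 3 remaining candidates are consistent.
Motility +: excludes Klebsiella pneumoniae — 2 left.
Two candidates remain: Citrobacter koseri and Enterobacter cloacae.
  PDA: - vs - — same for both, does not separate.
  ornithine decarboxylase: + vs + — same for both, does not separate.
  ADH: V vs + — variable for at least one, does not separate.
  Urease: V vs V — variable for at least one, does not separate.
  VP: Citrobacter koseri -, Enterobacter cloacae + — discriminates.
  MR: Citrobacter koseri +, Enterobacter cloacae - — discriminates.

MR, VP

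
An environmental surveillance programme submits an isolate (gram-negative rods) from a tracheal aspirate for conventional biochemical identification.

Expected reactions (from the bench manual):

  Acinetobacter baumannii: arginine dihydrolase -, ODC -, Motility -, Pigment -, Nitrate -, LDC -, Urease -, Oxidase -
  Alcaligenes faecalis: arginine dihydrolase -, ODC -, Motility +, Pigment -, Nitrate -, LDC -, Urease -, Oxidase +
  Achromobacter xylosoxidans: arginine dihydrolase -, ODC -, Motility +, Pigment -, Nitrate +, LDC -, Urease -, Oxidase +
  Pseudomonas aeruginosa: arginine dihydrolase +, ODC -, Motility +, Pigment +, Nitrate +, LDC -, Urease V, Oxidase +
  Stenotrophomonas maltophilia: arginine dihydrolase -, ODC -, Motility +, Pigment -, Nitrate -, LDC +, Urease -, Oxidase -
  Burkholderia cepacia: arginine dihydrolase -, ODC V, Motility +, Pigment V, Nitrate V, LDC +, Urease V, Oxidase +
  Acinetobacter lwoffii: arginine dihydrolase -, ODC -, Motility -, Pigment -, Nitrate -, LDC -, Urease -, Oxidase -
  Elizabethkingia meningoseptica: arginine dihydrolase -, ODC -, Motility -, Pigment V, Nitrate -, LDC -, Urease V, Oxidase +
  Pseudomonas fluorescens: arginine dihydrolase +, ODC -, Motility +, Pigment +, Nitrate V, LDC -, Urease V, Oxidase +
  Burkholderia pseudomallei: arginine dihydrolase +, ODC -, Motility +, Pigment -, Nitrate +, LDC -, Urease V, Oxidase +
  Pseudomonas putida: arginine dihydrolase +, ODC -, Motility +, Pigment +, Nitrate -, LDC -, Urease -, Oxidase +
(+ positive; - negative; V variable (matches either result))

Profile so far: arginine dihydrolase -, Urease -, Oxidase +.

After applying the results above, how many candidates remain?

Urease -: all 11 remaining candidates are consistent.
Oxidase +: excludes Acinetobacter baumannii, Stenotrophomonas maltophilia, Acinetobacter lwoffii — 8 left.
arginine dihydrolase -: excludes Pseudomonas aeruginosa, Pseudomonas fluorescens, Burkholderia pseudomallei, Pseudomonas putida — 4 left.
Still consistent: Achromobacter xylosoxidans, Alcaligenes faecalis, Burkholderia cepacia, Elizabethkingia meningoseptica.

4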